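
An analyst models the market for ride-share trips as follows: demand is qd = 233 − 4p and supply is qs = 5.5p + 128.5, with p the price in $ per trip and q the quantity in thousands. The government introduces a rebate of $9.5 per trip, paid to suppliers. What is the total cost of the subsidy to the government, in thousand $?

Government outlay = $2004.5 thousand.

Before the subsidy: set 233 − 4p = 5.5p + 128.5 → p* = $11, q* = 189.
With a per-unit subsidy paid to suppliers, each receives p + 9.5 per unit sold, so supply becomes qs = 5.5(p + 9.5) + 128.5.
Solving gives q = 211 with consumers paying $5.5 and suppliers receiving $15 (the $9.5 wedge).
Outlay = t · Q = 9.5 · 211 = $2004.5.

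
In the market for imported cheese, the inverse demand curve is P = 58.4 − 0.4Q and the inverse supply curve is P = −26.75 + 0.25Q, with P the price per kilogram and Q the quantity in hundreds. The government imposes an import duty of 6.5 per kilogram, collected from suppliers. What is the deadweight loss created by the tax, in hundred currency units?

Deadweight loss = 32.5 hundred.

Inverting to Q(P) form: Qd = 146 − 2.5P; Qs = 4P + 107.
Before the tax: set 146 − 2.5P = 4P + 107 → P* = 6, Q* = 131.
With the tax collected from suppliers, supply shifts: Qs = 4(P − 6.5) + 107.
Solving gives Q = 121 with buyers paying 10 and suppliers receiving 3.5 (the 6.5 wedge).
Quantity falls by |ΔQ| = |131 − 121| = 10.
DWL = ½ · t · |ΔQ| = ½ · 6.5 · 10 = 32.5.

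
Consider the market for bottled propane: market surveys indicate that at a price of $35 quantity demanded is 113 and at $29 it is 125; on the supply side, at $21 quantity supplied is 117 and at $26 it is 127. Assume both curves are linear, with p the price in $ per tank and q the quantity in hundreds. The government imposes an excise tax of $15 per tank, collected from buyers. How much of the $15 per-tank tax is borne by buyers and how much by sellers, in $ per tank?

Demand slope: (125 − 113)/(29 − 35) = -2, so qd = 183 − 2p.
Supply slope: (127 − 117)/(26 − 21) = 2, so qs = 2p + 75.
Without the tax, 183 − 2p = 2p + 75 gives 4p = 108, so p* = $27 and q* = 129.
With the tax collected from buyers, demand (in seller-price terms) shifts: qd = 183 − 2(p + 15).
Solving gives q = 114 with buyers paying $34.5 and sellers receiving $19.5 (the $15 wedge).
Burden on buyers: $7.5; on sellers: $7.5. (They sum to $15.)

Buyers bear $7.5 per tank; sellers bear $7.5 per tank.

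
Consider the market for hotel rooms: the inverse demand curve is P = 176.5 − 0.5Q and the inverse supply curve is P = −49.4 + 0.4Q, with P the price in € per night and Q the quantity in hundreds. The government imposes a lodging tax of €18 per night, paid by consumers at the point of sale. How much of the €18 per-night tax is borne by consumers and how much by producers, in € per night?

Rewrite in direct form: Qd = 353 − 2P and Qs = 2.5P + 123.5.
Before the tax: set 353 − 2P = 2.5P + 123.5 → P* = €51, Q* = 251.
With the tax collected from consumers, demand (in seller-price terms) shifts: Qd = 353 − 2(P + 18).
New equilibrium: consumers pay €61, producers receive €43, Q = 231. (Wedge: Pb − Ps = 18.)
Burden on consumers: €10; on producers: €8. (They sum to €18.)
The less price-elastic side of the market bears the larger share of a per-unit tax.

Consumers bear €10 per night; producers bear €8 per night.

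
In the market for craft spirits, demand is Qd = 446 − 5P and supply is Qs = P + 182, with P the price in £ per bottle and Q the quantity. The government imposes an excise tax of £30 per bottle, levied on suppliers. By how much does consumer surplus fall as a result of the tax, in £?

Without the tax, 446 − 5P = P + 182 gives 6P = 264, so P* = £44 and Q* = 226.
With the tax collected from suppliers, supply shifts: Qs = (P − 30) + 182.
Solving gives Q = 201 with consumers paying £49 and suppliers receiving £19 (the £30 wedge).
ΔCS is the trapezoid between Q = 201 and Q = 226 of height £5: ½ · (226 + 201) · 5 = £1067.5.

Consumer surplus falls by £1067.5.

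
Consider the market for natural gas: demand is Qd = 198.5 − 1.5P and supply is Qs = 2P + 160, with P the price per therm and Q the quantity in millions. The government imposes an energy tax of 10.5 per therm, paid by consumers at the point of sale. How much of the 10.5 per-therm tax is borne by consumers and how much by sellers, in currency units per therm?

Without the tax, 198.5 − 1.5P = 2P + 160 gives 3.5P = 38.5, so P* = 11 and Q* = 182.
With the tax collected from consumers, demand (in seller-price terms) shifts: Qd = 198.5 − 1.5(P + 10.5).
New equilibrium: consumers pay 17, sellers receive 6.5, Q = 173. (Wedge: Pb − Ps = 10.5.)
Burden on consumers: 6; on sellers: 4.5. (They sum to 10.5.)

Consumers bear 6 per therm; sellers bear 4.5 per therm.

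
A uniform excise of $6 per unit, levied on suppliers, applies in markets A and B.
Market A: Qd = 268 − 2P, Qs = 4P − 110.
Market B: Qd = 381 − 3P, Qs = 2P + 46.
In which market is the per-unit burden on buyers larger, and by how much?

Market A: pre-tax P* = $63, Q* = 142; post-tax Q = 134; per-unit burden on buyers = $4.
Market B: pre-tax P* = $67, Q* = 180; post-tax Q = 172.8; per-unit burden on buyers = $2.4.
Difference: $4 vs $2.4 → market A is larger by $1.6.

Market A, by $1.6.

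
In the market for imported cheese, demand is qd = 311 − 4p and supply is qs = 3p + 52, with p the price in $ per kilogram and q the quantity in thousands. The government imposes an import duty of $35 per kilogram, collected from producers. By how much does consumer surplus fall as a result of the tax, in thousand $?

Consumer surplus falls by $1995 thousand.

Before the tax: set 311 − 4p = 3p + 52 → p* = $37, q* = 163.
With the tax collected from producers, supply shifts: qs = 3(p − 35) + 52.
New equilibrium: consumers pay $52, producers receive $17, q = 103. (Wedge: pb − ps = 35.)
ΔCS is the trapezoid between Q = 103 and Q = 163 of height $15: ½ · (163 + 103) · 15 = $1995.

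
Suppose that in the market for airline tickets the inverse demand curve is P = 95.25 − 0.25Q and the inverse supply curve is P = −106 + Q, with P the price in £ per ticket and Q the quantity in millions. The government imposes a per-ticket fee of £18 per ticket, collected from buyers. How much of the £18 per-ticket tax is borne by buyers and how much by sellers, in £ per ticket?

Rewrite in direct form: Qd = 381 − 4P and Qs = P + 106.
Before the tax: set 381 − 4P = P + 106 → P* = £55, Q* = 161.
With the tax collected from buyers, demand (in seller-price terms) shifts: Qd = 381 − 4(P + 18).
New equilibrium: buyers pay £58.6, sellers receive £40.6, Q = 146.6. (Wedge: Pb − Ps = 18.)
Burden on buyers: £3.6; on sellers: £14.4. (They sum to £18.)
The less price-elastic side of the market bears the larger share of a per-unit tax.

Buyers bear £3.6 per ticket; sellers bear £14.4 per ticket.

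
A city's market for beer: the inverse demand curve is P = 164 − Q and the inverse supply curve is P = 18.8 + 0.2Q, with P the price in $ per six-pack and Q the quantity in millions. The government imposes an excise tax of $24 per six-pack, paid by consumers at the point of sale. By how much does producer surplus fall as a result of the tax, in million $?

Producer surplus falls by $444 million.

Inverting to Q(P) form: Qd = 164 − P; Qs = 5P − 94.
Before the tax: set 164 − P = 5P − 94 → P* = $43, Q* = 121.
With the tax collected from consumers, demand (in seller-price terms) shifts: Qd = 164 − (P + 24).
Solving gives Q = 101 with consumers paying $63 and suppliers receiving $39 (the $24 wedge).
ΔPS is the trapezoid between Q = 101 and Q = 121 of height $4: ½ · (121 + 101) · 4 = $444.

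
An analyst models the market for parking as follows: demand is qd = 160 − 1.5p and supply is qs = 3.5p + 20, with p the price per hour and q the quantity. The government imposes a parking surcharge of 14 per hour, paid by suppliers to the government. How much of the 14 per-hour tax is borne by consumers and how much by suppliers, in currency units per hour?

Consumers bear 9.8 per hour; suppliers bear 4.2 per hour.

Before the tax: set 160 − 1.5p = 3.5p + 20 → p* = 28, q* = 118.
With the tax collected from suppliers, supply shifts: qs = 3.5(p − 14) + 20.
New equilibrium: consumers pay 37.8, suppliers receive 23.8, q = 103.3. (Wedge: pb − ps = 14.)
Burden on consumers: 9.8; on suppliers: 4.2. (They sum to 14.)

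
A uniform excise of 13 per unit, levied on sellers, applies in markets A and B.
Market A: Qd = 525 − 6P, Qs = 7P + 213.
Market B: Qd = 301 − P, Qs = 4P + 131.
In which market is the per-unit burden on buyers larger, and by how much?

Market A: pre-tax P* = 24, Q* = 381; post-tax Q = 339; per-unit burden on buyers = 7.
Market B: pre-tax P* = 34, Q* = 267; post-tax Q = 256.6; per-unit burden on buyers = 10.4.
Difference: 7 vs 10.4 → market B is larger by 3.4.

Market B, by 3.4.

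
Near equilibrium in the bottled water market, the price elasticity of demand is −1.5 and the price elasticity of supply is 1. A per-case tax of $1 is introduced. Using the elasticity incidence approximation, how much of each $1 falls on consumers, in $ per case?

Consumers bear ≈ $0.4 per case.

Incidence ratio: consumers' share ≈ εs / (εs + |εd|) = 1 / (1 + 1.5) = 0.4.
So consumers bear ≈ 0.4 × $1 = $0.4; sellers bear $0.6.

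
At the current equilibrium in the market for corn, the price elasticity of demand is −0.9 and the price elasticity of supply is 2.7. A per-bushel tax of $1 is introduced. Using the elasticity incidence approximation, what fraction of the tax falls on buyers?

Buyers' share ≈ 0.75.

Incidence ratio: buyers' share ≈ εs / (εs + |εd|) = 2.7 / (2.7 + 0.9) = 0.75.
Supply is the more elastic side, so buyers bear the larger share.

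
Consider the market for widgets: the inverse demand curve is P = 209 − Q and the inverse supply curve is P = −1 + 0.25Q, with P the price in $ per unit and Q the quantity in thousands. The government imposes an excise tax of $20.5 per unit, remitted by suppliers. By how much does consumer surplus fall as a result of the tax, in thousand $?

Rewrite in direct form: Qd = 209 − P and Qs = 4P + 4.
Without the tax, 209 − P = 4P + 4 gives 5P = 205, so P* = $41 and Q* = 168.
With the tax collected from suppliers, supply shifts: Qs = 4(P − 20.5) + 4.
Solving gives Q = 151.6 with buyers paying $57.4 and suppliers receiving $36.9 (the $20.5 wedge).
ΔCS is the trapezoid between Q = 151.6 and Q = 168 of height $16.4: ½ · (168 + 151.6) · 16.4 = $2620.72.

Consumer surplus falls by $2620.72 thousand.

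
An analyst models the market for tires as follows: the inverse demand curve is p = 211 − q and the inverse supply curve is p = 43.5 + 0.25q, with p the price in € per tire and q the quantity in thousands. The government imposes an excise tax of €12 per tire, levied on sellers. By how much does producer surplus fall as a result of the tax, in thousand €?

Inverting to q(p) form: qd = 211 − p; qs = 4p − 174.
Before the tax: set 211 − p = 4p − 174 → p* = €77, q* = 134.
With the tax collected from sellers, supply shifts: qs = 4(p − 12) − 174.
New equilibrium: consumers pay €86.6, sellers receive €74.6, q = 124.4. (Wedge: pb − ps = 12.)
ΔPS is the trapezoid between Q = 124.4 and Q = 134 of height €2.4: ½ · (134 + 124.4) · 2.4 = €310.08.

Producer surplus falls by €310.08 thousand.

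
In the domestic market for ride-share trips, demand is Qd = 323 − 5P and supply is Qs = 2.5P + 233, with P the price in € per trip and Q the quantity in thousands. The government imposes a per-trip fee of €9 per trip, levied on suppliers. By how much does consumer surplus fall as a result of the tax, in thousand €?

Consumer surplus falls by €766.5 thousand.

Before the tax: set 323 − 5P = 2.5P + 233 → P* = €12, Q* = 263.
With the tax collected from suppliers, supply shifts: Qs = 2.5(P − 9) + 233.
New equilibrium: consumers pay €15, suppliers receive €6, Q = 248. (Wedge: Pb − Ps = 9.)
ΔCS is the trapezoid between Q = 248 and Q = 263 of height €3: ½ · (263 + 248) · 3 = €766.5.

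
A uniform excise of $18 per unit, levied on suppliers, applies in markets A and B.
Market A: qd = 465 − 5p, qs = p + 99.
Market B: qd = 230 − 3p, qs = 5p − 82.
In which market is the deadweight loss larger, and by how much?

Market B, by $168.75.

Market A: pre-tax p* = $61, q* = 160; post-tax q = 145; deadweight loss = $135.
Market B: pre-tax p* = $39, q* = 113; post-tax q = 79.25; deadweight loss = $303.75.
Difference: $135 vs $303.75 → market B is larger by $168.75.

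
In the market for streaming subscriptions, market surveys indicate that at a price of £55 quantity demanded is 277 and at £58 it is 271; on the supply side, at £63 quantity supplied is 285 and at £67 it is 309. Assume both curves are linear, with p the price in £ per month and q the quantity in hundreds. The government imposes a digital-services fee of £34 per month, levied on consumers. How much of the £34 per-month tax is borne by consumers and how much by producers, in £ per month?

Demand slope: (271 − 277)/(58 − 55) = -2, so qd = 387 − 2p.
Supply slope: (309 − 285)/(67 − 63) = 6, so qs = 6p − 93.
Before the tax: set 387 − 2p = 6p − 93 → p* = £60, q* = 267.
With the tax collected from consumers, demand (in seller-price terms) shifts: qd = 387 − 2(p + 34).
New equilibrium: consumers pay £85.5, producers receive £51.5, q = 216. (Wedge: pb − ps = 34.)
Burden on consumers: £25.5; on producers: £8.5. (They sum to £34.)

Consumers bear £25.5 per month; producers bear £8.5 per month.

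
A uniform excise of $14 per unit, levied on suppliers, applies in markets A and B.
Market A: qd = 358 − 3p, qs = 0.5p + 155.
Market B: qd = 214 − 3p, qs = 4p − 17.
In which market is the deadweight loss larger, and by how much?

Market A: pre-tax p* = $58, q* = 184; post-tax q = 178; deadweight loss = $42.
Market B: pre-tax p* = $33, q* = 115; post-tax q = 91; deadweight loss = $168.
Difference: $42 vs $168 → market B is larger by $126.

Market B, by $126.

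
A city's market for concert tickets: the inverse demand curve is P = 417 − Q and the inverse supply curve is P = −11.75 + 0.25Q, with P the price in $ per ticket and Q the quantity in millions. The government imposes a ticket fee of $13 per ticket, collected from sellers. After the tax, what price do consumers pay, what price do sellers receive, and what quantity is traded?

Inverting to Q(P) form: Qd = 417 − P; Qs = 4P + 47.
Without the tax, 417 − P = 4P + 47 gives 5P = 370, so P* = $74 and Q* = 343.
With the tax collected from sellers, supply shifts: Qs = 4(P − 13) + 47.
Solving gives Q = 332.6 with consumers paying $84.4 and sellers receiving $71.4 (the $13 wedge).

Consumers pay $84.4; sellers receive $71.4; quantity = 332.6.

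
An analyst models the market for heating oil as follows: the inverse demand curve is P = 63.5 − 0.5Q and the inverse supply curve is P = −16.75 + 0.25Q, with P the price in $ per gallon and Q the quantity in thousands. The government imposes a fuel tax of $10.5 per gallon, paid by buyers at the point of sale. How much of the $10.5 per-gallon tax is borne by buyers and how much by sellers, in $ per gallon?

Buyers bear $7 per gallon; sellers bear $3.5 per gallon.

Rewrite in direct form: Qd = 127 − 2P and Qs = 4P + 67.
Before the tax: set 127 − 2P = 4P + 67 → P* = $10, Q* = 107.
With the tax collected from buyers, demand (in seller-price terms) shifts: Qd = 127 − 2(P + 10.5).
Solving gives Q = 93 with buyers paying $17 and sellers receiving $6.5 (the $10.5 wedge).
Burden on buyers: $7; on sellers: $3.5. (They sum to $10.5.)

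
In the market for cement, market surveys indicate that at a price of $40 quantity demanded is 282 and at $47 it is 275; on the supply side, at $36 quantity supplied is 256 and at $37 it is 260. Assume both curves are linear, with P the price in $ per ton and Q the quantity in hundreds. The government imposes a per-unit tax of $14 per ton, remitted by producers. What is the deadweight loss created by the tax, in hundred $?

Deadweight loss = $78.4 hundred.

Demand slope: (275 − 282)/(47 − 40) = -1, so Qd = 322 − P.
Supply slope: (260 − 256)/(37 − 36) = 4, so Qs = 4P + 112.
Without the tax, 322 − P = 4P + 112 gives 5P = 210, so P* = $42 and Q* = 280.
With the tax collected from producers, supply shifts: Qs = 4(P − 14) + 112.
Solving gives Q = 268.8 with consumers paying $53.2 and producers receiving $39.2 (the $14 wedge).
Quantity falls by |ΔQ| = |280 − 268.8| = 11.2.
DWL = ½ · t · |ΔQ| = ½ · 14 · 11.2 = $78.4.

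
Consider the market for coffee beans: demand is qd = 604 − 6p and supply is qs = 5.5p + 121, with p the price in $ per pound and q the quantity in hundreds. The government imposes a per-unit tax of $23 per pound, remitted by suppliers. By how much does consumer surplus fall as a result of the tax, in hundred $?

Consumer surplus falls by $3509 hundred.

Before the tax: set 604 − 6p = 5.5p + 121 → p* = $42, q* = 352.
With the tax collected from suppliers, supply shifts: qs = 5.5(p − 23) + 121.
Solving gives q = 286 with buyers paying $53 and suppliers receiving $30 (the $23 wedge).
ΔCS is the trapezoid between Q = 286 and Q = 352 of height $11: ½ · (352 + 286) · 11 = $3509.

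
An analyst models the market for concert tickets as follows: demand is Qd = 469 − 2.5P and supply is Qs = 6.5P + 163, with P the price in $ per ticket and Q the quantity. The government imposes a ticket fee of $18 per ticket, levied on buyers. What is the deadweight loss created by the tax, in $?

Without the tax, 469 − 2.5P = 6.5P + 163 gives 9P = 306, so P* = $34 and Q* = 384.
With the tax collected from buyers, demand (in seller-price terms) shifts: Qd = 469 − 2.5(P + 18).
Solving gives Q = 351.5 with buyers paying $47 and sellers receiving $29 (the $18 wedge).
Quantity falls by |ΔQ| = |384 − 351.5| = 32.5.
DWL = ½ · t · |ΔQ| = ½ · 18 · 32.5 = $292.5.

Deadweight loss = $292.5.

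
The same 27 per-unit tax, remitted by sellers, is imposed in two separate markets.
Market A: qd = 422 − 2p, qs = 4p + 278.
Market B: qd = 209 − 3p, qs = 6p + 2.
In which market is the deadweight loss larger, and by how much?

Market A: pre-tax p* = 24, q* = 374; post-tax q = 338; deadweight loss = 486.
Market B: pre-tax p* = 23, q* = 140; post-tax q = 86; deadweight loss = 729.
Difference: 486 vs 729 → market B is larger by 243.

Market B, by 243.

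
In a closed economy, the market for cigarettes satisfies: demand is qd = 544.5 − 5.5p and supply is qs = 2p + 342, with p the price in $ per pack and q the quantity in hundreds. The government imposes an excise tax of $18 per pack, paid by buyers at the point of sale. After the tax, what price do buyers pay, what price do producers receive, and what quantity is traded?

Before the tax: set 544.5 − 5.5p = 2p + 342 → p* = $27, q* = 396.
With the tax collected from buyers, demand (in seller-price terms) shifts: qd = 544.5 − 5.5(p + 18).
Solving gives q = 369.6 with buyers paying $31.8 and producers receiving $13.8 (the $18 wedge).

Buyers pay $31.8; producers receive $13.8; quantity = 369.6.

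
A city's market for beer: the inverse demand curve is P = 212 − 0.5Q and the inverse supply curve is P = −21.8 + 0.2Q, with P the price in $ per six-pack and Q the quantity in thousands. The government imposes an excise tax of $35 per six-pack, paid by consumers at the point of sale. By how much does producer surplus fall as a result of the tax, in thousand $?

Rewrite in direct form: Qd = 424 − 2P and Qs = 5P + 109.
Without the tax, 424 − 2P = 5P + 109 gives 7P = 315, so P* = $45 and Q* = 334.
With the tax collected from consumers, demand (in seller-price terms) shifts: Qd = 424 − 2(P + 35).
New equilibrium: consumers pay $70, producers receive $35, Q = 284. (Wedge: Pb − Ps = 35.)
ΔPS is the trapezoid between Q = 284 and Q = 334 of height $10: ½ · (334 + 284) · 10 = $3090.

Producer surplus falls by $3090 thousand.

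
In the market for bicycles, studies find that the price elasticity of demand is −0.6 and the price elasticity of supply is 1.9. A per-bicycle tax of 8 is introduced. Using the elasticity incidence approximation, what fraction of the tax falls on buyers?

Incidence ratio: buyers' share ≈ εs / (εs + |εd|) = 1.9 / (1.9 + 0.6) = 0.76.
Supply is the more elastic side, so buyers bear the larger share.

Buyers' share ≈ 0.76.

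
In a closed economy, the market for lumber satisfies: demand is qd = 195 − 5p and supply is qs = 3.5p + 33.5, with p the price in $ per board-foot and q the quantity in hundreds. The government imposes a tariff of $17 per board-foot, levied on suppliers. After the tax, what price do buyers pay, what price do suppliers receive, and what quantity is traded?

Buyers pay $26; suppliers receive $9; quantity = 65.

Before the tax: set 195 − 5p = 3.5p + 33.5 → p* = $19, q* = 100.
With the tax collected from suppliers, supply shifts: qs = 3.5(p − 17) + 33.5.
Solving gives q = 65 with buyers paying $26 and suppliers receiving $9 (the $17 wedge).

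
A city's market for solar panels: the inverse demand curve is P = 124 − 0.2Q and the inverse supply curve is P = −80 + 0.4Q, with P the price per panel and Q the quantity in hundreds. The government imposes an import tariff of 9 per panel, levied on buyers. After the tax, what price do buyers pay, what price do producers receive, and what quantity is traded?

Inverting to Q(P) form: Qd = 620 − 5P; Qs = 2.5P + 200.
Before the tax: set 620 − 5P = 2.5P + 200 → P* = 56, Q* = 340.
With the tax collected from buyers, demand (in seller-price terms) shifts: Qd = 620 − 5(P + 9).
Solving gives Q = 325 with buyers paying 59 and producers receiving 50 (the 9 wedge).

Buyers pay 59; producers receive 50; quantity = 325.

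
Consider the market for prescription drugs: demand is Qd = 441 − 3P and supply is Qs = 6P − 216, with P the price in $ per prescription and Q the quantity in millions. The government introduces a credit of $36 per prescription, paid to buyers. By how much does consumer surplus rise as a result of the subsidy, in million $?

Consumer surplus rises by $6192 million.

Without the subsidy, 441 − 3P = 6P − 216 gives 9P = 657, so P* = $73 and Q* = 222.
With a per-unit subsidy paid to buyers, each effectively pays P − 36, so demand becomes Qd = 441 − 3(P − 36).
New equilibrium: buyers pay $49, sellers receive $85, Q = 294. (Wedge: Pb − Ps = −36.)
ΔCS is the trapezoid between Q = 294 and Q = 222 of height $24: ½ · (222 + 294) · 24 = $6192.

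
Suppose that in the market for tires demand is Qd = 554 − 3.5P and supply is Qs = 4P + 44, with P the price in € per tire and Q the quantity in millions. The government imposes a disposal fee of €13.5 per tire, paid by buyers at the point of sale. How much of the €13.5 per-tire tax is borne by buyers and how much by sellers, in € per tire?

Buyers bear €7.2 per tire; sellers bear €6.3 per tire.

Without the tax, 554 − 3.5P = 4P + 44 gives 7.5P = 510, so P* = €68 and Q* = 316.
With the tax collected from buyers, demand (in seller-price terms) shifts: Qd = 554 − 3.5(P + 13.5).
New equilibrium: buyers pay €75.2, sellers receive €61.7, Q = 290.8. (Wedge: Pb − Ps = 13.5.)
Burden on buyers: €7.2; on sellers: €6.3. (They sum to €13.5.)
The less price-elastic side of the market bears the larger share of a per-unit tax.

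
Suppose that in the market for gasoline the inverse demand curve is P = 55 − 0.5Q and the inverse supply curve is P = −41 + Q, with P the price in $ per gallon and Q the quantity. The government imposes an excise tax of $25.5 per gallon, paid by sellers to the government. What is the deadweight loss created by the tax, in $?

Deadweight loss = $216.75.

Rewrite in direct form: Qd = 110 − 2P and Qs = P + 41.
Before the tax: set 110 − 2P = P + 41 → P* = $23, Q* = 64.
With the tax collected from sellers, supply shifts: Qs = (P − 25.5) + 41.
Solving gives Q = 47 with consumers paying $31.5 and sellers receiving $6 (the $25.5 wedge).
Quantity falls by |ΔQ| = |64 − 47| = 17.
DWL = ½ · t · |ΔQ| = ½ · 25.5 · 17 = $216.75.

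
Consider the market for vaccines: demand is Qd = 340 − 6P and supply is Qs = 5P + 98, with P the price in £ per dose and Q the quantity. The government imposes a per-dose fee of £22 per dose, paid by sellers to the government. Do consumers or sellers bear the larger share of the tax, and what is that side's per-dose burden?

Sellers bear the larger share: £12 per dose.

Without the tax, 340 − 6P = 5P + 98 gives 11P = 242, so P* = £22 and Q* = 208.
With the tax collected from sellers, supply shifts: Qs = 5(P − 22) + 98.
Solving gives Q = 148 with consumers paying £32 and sellers receiving £10 (the £22 wedge).
Per-dose burden: consumers £10, sellers £12.
Sellers take the larger share because supply is less price-elastic here (demand slope 6 vs supply slope 5).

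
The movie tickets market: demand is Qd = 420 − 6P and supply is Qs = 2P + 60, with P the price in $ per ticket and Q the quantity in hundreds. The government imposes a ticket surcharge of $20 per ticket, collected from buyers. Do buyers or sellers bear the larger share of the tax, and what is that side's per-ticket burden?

Without the tax, 420 − 6P = 2P + 60 gives 8P = 360, so P* = $45 and Q* = 150.
With the tax collected from buyers, demand (in seller-price terms) shifts: Qd = 420 − 6(P + 20).
Solving gives Q = 120 with buyers paying $50 and sellers receiving $30 (the $20 wedge).
Per-ticket burden: buyers $5, sellers $15.
Sellers take the larger share because supply is less price-elastic here (demand slope 6 vs supply slope 2).
The less price-elastic side of the market bears the larger share of a per-unit tax.

Sellers bear the larger share: $15 per ticket.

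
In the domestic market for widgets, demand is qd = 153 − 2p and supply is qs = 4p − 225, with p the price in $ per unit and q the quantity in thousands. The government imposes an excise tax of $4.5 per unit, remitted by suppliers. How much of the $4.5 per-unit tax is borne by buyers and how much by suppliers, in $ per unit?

Before the tax: set 153 − 2p = 4p − 225 → p* = $63, q* = 27.
With the tax collected from suppliers, supply shifts: qs = 4(p − 4.5) − 225.
New equilibrium: buyers pay $66, suppliers receive $61.5, q = 21. (Wedge: pb − ps = 4.5.)
Burden on buyers: $3; on suppliers: $1.5. (They sum to $4.5.)
The less price-elastic side of the market bears the larger share of a per-unit tax.

Buyers bear $3 per unit; suppliers bear $1.5 per unit.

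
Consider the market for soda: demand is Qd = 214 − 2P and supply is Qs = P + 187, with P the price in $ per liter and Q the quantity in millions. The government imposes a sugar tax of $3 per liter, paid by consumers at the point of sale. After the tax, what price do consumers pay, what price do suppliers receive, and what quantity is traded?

Consumers pay $10; suppliers receive $7; quantity = 194.

Before the tax: set 214 − 2P = P + 187 → P* = $9, Q* = 196.
With the tax collected from consumers, demand (in seller-price terms) shifts: Qd = 214 − 2(P + 3).
Solving gives Q = 194 with consumers paying $10 and suppliers receiving $7 (the $3 wedge).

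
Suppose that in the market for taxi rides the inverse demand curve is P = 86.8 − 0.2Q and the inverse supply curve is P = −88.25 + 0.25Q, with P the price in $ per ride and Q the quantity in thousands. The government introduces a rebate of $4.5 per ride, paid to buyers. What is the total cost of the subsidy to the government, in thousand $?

Government outlay = $1795.5 thousand.

Inverting to Q(P) form: Qd = 434 − 5P; Qs = 4P + 353.
Without the subsidy, 434 − 5P = 4P + 353 gives 9P = 81, so P* = $9 and Q* = 389.
With a per-unit subsidy paid to buyers, each effectively pays P − 4.5, so demand becomes Qd = 434 − 5(P − 4.5).
Solving gives Q = 399 with buyers paying $7 and producers receiving $11.5 (the $4.5 wedge).
Outlay = t · Q = 4.5 · 399 = $1795.5.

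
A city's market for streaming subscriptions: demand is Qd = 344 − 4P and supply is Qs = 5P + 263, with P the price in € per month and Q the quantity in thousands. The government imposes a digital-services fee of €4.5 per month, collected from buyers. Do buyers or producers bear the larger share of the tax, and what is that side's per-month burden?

Buyers bear the larger share: €2.5 per month.

Without the tax, 344 − 4P = 5P + 263 gives 9P = 81, so P* = €9 and Q* = 308.
With the tax collected from buyers, demand (in seller-price terms) shifts: Qd = 344 − 4(P + 4.5).
New equilibrium: buyers pay €11.5, producers receive €7, Q = 298. (Wedge: Pb − Ps = 4.5.)
Per-month burden: buyers €2.5, producers €2.
Buyers take the larger share because demand is less price-elastic here (demand slope 4 vs supply slope 5).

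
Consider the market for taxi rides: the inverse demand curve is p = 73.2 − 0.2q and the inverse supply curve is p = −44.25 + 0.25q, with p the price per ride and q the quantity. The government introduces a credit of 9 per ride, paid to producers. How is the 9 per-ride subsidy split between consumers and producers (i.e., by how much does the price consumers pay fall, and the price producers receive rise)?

Inverting to q(p) form: qd = 366 − 5p; qs = 4p + 177.
Before the subsidy: set 366 − 5p = 4p + 177 → p* = 21, q* = 261.
With a per-unit subsidy paid to producers, each receives p + 9 per unit sold, so supply becomes qs = 4(p + 9) + 177.
New equilibrium: consumers pay 17, producers receive 26, q = 281. (Wedge: pb − ps = −9.)
Gain to consumers: 4; to producers: 5. (They sum to 9.)

Consumers gain 4 per ride; producers gain 5 per ride.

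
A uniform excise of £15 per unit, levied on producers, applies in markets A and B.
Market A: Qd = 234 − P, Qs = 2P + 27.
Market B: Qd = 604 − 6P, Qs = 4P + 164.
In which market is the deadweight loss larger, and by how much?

Market B, by £195.

Market A: pre-tax P* = £69, Q* = 165; post-tax Q = 155; deadweight loss = £75.
Market B: pre-tax P* = £44, Q* = 340; post-tax Q = 304; deadweight loss = £270.
Difference: £75 vs £270 → market B is larger by £195.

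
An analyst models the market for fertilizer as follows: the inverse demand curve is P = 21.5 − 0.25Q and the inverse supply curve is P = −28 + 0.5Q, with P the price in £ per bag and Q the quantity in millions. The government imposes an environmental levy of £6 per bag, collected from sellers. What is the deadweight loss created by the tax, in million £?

Inverting to Q(P) form: Qd = 86 − 4P; Qs = 2P + 56.
Without the tax, 86 − 4P = 2P + 56 gives 6P = 30, so P* = £5 and Q* = 66.
With the tax collected from sellers, supply shifts: Qs = 2(P − 6) + 56.
Solving gives Q = 58 with buyers paying £7 and sellers receiving £1 (the £6 wedge).
Quantity falls by |ΔQ| = |66 − 58| = 8.
DWL = ½ · t · |ΔQ| = ½ · 6 · 8 = £24.

Deadweight loss = £24 million.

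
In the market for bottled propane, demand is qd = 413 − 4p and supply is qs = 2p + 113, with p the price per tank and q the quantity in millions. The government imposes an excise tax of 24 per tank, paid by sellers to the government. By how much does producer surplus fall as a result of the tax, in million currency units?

Producer surplus falls by 3152 million.

Without the tax, 413 − 4p = 2p + 113 gives 6p = 300, so p* = 50 and q* = 213.
With the tax collected from sellers, supply shifts: qs = 2(p − 24) + 113.
New equilibrium: buyers pay 58, sellers receive 34, q = 181. (Wedge: pb − ps = 24.)
ΔPS is the trapezoid between Q = 181 and Q = 213 of height 16: ½ · (213 + 181) · 16 = 3152.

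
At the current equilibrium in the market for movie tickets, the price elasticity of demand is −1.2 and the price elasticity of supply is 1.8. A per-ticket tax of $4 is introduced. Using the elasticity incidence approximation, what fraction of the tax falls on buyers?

Buyers' share ≈ 0.6.

Incidence ratio: buyers' share ≈ εs / (εs + |εd|) = 1.8 / (1.8 + 1.2) = 0.6.
Supply is the more elastic side, so buyers bear the larger share.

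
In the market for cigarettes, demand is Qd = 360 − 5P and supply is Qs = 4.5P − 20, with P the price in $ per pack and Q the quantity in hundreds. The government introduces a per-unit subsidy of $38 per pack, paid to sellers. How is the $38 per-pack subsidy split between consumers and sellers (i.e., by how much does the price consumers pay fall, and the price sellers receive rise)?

Without the subsidy, 360 − 5P = 4.5P − 20 gives 9.5P = 380, so P* = $40 and Q* = 160.
With a per-unit subsidy paid to sellers, each receives P + 38 per unit sold, so supply becomes Qs = 4.5(P + 38) − 20.
New equilibrium: consumers pay $22, sellers receive $60, Q = 250. (Wedge: Pb − Ps = −38.)
Gain to consumers: $18; to sellers: $20. (They sum to $38.)

Consumers gain $18 per pack; sellers gain $20 per pack.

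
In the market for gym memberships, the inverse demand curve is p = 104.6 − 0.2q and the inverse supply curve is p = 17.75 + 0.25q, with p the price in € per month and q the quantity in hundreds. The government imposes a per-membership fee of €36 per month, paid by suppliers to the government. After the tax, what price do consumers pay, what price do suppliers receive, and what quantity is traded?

Inverting to q(p) form: qd = 523 − 5p; qs = 4p − 71.
Without the tax, 523 − 5p = 4p − 71 gives 9p = 594, so p* = €66 and q* = 193.
With the tax collected from suppliers, supply shifts: qs = 4(p − 36) − 71.
New equilibrium: consumers pay €82, suppliers receive €46, q = 113. (Wedge: pb − ps = 36.)
The less price-elastic side of the market bears the larger share of a per-unit tax.

Consumers pay €82; suppliers receive €46; quantity = 113.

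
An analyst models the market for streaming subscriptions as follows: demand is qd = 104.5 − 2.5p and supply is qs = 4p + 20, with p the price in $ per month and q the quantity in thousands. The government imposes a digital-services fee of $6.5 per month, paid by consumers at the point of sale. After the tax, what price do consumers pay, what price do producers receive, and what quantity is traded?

Consumers pay $17; producers receive $10.5; quantity = 62.

Without the tax, 104.5 − 2.5p = 4p + 20 gives 6.5p = 84.5, so p* = $13 and q* = 72.
With the tax collected from consumers, demand (in seller-price terms) shifts: qd = 104.5 − 2.5(p + 6.5).
Solving gives q = 62 with consumers paying $17 and producers receiving $10.5 (the $6.5 wedge).
The less price-elastic side of the market bears the larger share of a per-unit tax.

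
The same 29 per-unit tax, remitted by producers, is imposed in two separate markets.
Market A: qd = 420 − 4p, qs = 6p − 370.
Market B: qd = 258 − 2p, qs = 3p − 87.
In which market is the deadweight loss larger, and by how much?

Market A, by 504.6.

Market A: pre-tax p* = 79, q* = 104; post-tax q = 34.4; deadweight loss = 1009.2.
Market B: pre-tax p* = 69, q* = 120; post-tax q = 85.2; deadweight loss = 504.6.
Difference: 1009.2 vs 504.6 → market A is larger by 504.6.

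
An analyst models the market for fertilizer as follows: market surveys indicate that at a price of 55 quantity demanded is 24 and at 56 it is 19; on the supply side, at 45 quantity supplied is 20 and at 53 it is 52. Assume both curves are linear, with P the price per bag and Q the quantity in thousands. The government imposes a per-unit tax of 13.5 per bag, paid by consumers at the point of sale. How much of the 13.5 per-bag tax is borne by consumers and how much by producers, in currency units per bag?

Consumers bear 6 per bag; producers bear 7.5 per bag.

Demand slope: (19 − 24)/(56 − 55) = -5, so Qd = 299 − 5P.
Supply slope: (52 − 20)/(53 − 45) = 4, so Qs = 4P − 160.
Without the tax, 299 − 5P = 4P − 160 gives 9P = 459, so P* = 51 and Q* = 44.
With the tax collected from consumers, demand (in seller-price terms) shifts: Qd = 299 − 5(P + 13.5).
New equilibrium: consumers pay 57, producers receive 43.5, Q = 14. (Wedge: Pb − Ps = 13.5.)
Burden on consumers: 6; on producers: 7.5. (They sum to 13.5.)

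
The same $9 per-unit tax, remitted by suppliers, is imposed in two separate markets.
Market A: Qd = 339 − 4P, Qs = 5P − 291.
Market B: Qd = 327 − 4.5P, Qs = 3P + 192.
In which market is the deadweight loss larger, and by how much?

Market A, by $17.1.

Market A: pre-tax P* = $70, Q* = 59; post-tax Q = 39; deadweight loss = $90.
Market B: pre-tax P* = $18, Q* = 246; post-tax Q = 229.8; deadweight loss = $72.9.
Difference: $90 vs $72.9 → market A is larger by $17.1.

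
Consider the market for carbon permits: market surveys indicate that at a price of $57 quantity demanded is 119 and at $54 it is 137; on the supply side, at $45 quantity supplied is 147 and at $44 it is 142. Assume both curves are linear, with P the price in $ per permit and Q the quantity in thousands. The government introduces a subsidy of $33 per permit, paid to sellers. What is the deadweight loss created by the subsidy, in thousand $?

Demand slope: (137 − 119)/(54 − 57) = -6, so Qd = 461 − 6P.
Supply slope: (142 − 147)/(44 − 45) = 5, so Qs = 5P − 78.
Without the subsidy, 461 − 6P = 5P − 78 gives 11P = 539, so P* = $49 and Q* = 167.
With a per-unit subsidy paid to sellers, each receives P + 33 per unit sold, so supply becomes Qs = 5(P + 33) − 78.
New equilibrium: buyers pay $34, sellers receive $67, Q = 257. (Wedge: Pb − Ps = −33.)
Quantity rises by |ΔQ| = |167 − 257| = 90.
DWL = ½ · t · |ΔQ| = ½ · 33 · 90 = $1485.

Deadweight loss = $1485 thousand.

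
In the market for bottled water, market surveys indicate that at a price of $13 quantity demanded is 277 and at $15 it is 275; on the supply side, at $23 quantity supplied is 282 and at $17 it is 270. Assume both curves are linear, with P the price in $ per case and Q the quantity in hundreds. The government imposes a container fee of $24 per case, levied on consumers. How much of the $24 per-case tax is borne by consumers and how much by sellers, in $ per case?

Demand slope: (275 − 277)/(15 − 13) = -1, so Qd = 290 − P.
Supply slope: (270 − 282)/(17 − 23) = 2, so Qs = 2P + 236.
Before the tax: set 290 − P = 2P + 236 → P* = $18, Q* = 272.
With the tax collected from consumers, demand (in seller-price terms) shifts: Qd = 290 − (P + 24).
Solving gives Q = 256 with consumers paying $34 and sellers receiving $10 (the $24 wedge).
Burden on consumers: $16; on sellers: $8. (They sum to $24.)
The less price-elastic side of the market bears the larger share of a per-unit tax.

Consumers bear $16 per case; sellers bear $8 per case.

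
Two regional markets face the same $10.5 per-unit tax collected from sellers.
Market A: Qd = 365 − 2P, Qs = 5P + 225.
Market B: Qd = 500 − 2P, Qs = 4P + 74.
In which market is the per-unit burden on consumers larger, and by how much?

Market A: pre-tax P* = $20, Q* = 325; post-tax Q = 310; per-unit burden on consumers = $7.5.
Market B: pre-tax P* = $71, Q* = 358; post-tax Q = 344; per-unit burden on consumers = $7.
Difference: $7.5 vs $7 → market A is larger by $0.5.

Market A, by $0.5.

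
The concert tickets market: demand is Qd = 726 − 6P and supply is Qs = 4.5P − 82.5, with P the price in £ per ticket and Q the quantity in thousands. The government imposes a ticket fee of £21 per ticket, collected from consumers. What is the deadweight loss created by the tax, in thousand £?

Deadweight loss = £567 thousand.

Without the tax, 726 − 6P = 4.5P − 82.5 gives 10.5P = 808.5, so P* = £77 and Q* = 264.
With the tax collected from consumers, demand (in seller-price terms) shifts: Qd = 726 − 6(P + 21).
Solving gives Q = 210 with consumers paying £86 and producers receiving £65 (the £21 wedge).
Quantity falls by |ΔQ| = |264 − 210| = 54.
DWL = ½ · t · |ΔQ| = ½ · 21 · 54 = £567.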